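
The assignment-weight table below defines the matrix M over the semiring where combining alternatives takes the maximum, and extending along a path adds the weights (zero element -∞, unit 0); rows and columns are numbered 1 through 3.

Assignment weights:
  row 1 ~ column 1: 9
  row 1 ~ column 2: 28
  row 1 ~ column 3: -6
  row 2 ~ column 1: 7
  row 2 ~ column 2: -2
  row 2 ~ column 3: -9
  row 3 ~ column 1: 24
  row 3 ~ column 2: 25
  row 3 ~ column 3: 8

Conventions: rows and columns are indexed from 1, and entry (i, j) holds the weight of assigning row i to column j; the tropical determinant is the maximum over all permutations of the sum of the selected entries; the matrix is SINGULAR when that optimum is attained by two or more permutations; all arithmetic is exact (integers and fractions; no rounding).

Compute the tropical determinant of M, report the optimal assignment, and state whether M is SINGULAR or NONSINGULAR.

σ = (1, 2, 3): 9 + (-2) + 8 = 15
σ = (1, 3, 2): 9 + (-9) + 25 = 25
σ = (2, 1, 3): 28 + 7 + 8 = 43
σ = (2, 3, 1): 28 + (-9) + 24 = 43
σ = (3, 1, 2): (-6) + 7 + 25 = 26
σ = (3, 2, 1): (-6) + (-2) + 24 = 16
Optimal value attained by: σ = (2, 1, 3).
Answer: det⊕(M) = 43; verdict: SINGULAR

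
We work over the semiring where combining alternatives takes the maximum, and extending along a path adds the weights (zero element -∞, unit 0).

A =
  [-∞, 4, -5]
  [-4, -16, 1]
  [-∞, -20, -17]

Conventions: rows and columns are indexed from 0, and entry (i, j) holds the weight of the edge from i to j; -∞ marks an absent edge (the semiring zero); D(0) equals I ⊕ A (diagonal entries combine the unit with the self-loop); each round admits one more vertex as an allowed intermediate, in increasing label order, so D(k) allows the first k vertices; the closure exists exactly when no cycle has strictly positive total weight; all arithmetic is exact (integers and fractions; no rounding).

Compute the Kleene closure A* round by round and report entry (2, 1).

D(0):
  [0, 4, -5]
  [-4, 0, 1]
  [-∞, -20, 0]
D(1):
  [0, 4, -5]
  [-4, 0, 1]
  [-∞, -20, 0]
D(2):
  [0, 4, 5]
  [-4, 0, 1]
  [-24, -20, 0]
D(3):
  [0, 4, 5]
  [-4, 0, 1]
  [-24, -20, 0]
Answer: A*[2][1] = -20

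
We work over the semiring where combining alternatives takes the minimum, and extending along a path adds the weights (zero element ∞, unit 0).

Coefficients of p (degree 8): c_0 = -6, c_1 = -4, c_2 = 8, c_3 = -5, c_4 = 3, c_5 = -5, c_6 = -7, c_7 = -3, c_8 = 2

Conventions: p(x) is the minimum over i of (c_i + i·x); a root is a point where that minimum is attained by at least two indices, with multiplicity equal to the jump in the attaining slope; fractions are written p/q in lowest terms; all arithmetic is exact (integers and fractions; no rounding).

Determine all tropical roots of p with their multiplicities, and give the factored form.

hull edge (i=0, c=-6) to (i=6, c=-7): slope -1/6, span 6
hull edge (i=6, c=-7) to (i=7, c=-3): slope 4, span 1
hull edge (i=7, c=-3) to (i=8, c=2): slope 5, span 1
Factored form: p(x) = 2 ⊗ (x ⊕ (-5)) ⊗ (x ⊕ (-4)) ⊗ (x ⊕ 1/6) ⊗ (x ⊕ 1/6) ⊗ (x ⊕ 1/6) ⊗ (x ⊕ 1/6) ⊗ (x ⊕ 1/6) ⊗ (x ⊕ 1/6)
Answer: roots = -5 (mult 1), -4 (mult 1), 1/6 (mult 6)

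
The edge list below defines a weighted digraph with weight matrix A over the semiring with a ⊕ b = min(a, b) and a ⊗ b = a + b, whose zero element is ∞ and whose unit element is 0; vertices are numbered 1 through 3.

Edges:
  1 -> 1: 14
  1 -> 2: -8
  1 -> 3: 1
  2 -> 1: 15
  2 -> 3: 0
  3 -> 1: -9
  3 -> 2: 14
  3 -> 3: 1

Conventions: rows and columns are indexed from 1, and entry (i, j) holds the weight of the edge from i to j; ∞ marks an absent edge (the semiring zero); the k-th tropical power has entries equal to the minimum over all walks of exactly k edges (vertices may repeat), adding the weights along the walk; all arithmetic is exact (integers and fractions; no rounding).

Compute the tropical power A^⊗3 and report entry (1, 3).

A^⊗2:
  [-8, 6, -8]
  [-9, 7, 1]
  [-8, -17, -8]
A^⊗3:
  [-17, -16, -7]
  [-8, -17, -8]
  [-17, -16, -17]
Key observation: the optimum is the walk 1->2->3->3, with weight (-8) + 0 + 1 = -7.
Optimal value attained by: walk 1->2->3->3.
Answer: (A^⊗3)[1][3] = -7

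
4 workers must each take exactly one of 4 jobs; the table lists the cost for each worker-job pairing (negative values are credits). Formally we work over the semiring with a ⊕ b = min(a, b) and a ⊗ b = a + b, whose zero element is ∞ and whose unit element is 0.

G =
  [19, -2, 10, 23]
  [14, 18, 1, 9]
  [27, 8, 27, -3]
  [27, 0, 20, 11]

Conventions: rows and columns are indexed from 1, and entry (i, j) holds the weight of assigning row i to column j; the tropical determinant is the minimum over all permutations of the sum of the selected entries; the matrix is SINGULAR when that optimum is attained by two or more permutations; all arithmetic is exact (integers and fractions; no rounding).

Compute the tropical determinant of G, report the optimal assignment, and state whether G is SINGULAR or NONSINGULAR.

σ = (1, 2, 3, 4): 19 + 18 + 27 + 11 = 75
σ = (1, 2, 4, 3): 19 + 18 + (-3) + 20 = 54
σ = (1, 3, 2, 4): 19 + 1 + 8 + 11 = 39
σ = (1, 3, 4, 2): 19 + 1 + (-3) + 0 = 17
σ = (1, 4, 2, 3): 19 + 9 + 8 + 20 = 56
σ = (1, 4, 3, 2): 19 + 9 + 27 + 0 = 55
σ = (2, 1, 3, 4): (-2) + 14 + 27 + 11 = 50
σ = (2, 1, 4, 3): (-2) + 14 + (-3) + 20 = 29
σ = (2, 3, 1, 4): (-2) + 1 + 27 + 11 = 37
σ = (2, 3, 4, 1): (-2) + 1 + (-3) + 27 = 23
σ = (2, 4, 1, 3): (-2) + 9 + 27 + 20 = 54
σ = (2, 4, 3, 1): (-2) + 9 + 27 + 27 = 61
σ = (3, 1, 2, 4): 10 + 14 + 8 + 11 = 43
σ = (3, 1, 4, 2): 10 + 14 + (-3) + 0 = 21
σ = (3, 2, 1, 4): 10 + 18 + 27 + 11 = 66
σ = (3, 2, 4, 1): 10 + 18 + (-3) + 27 = 52
σ = (3, 4, 1, 2): 10 + 9 + 27 + 0 = 46
σ = (3, 4, 2, 1): 10 + 9 + 8 + 27 = 54
σ = (4, 1, 2, 3): 23 + 14 + 8 + 20 = 65
σ = (4, 1, 3, 2): 23 + 14 + 27 + 0 = 64
σ = (4, 2, 1, 3): 23 + 18 + 27 + 20 = 88
σ = (4, 2, 3, 1): 23 + 18 + 27 + 27 = 95
σ = (4, 3, 1, 2): 23 + 1 + 27 + 0 = 51
σ = (4, 3, 2, 1): 23 + 1 + 8 + 27 = 59
Optimal value attained by: σ = (1, 3, 4, 2).
Answer: det⊕(G) = 17; verdict: NONSINGULAR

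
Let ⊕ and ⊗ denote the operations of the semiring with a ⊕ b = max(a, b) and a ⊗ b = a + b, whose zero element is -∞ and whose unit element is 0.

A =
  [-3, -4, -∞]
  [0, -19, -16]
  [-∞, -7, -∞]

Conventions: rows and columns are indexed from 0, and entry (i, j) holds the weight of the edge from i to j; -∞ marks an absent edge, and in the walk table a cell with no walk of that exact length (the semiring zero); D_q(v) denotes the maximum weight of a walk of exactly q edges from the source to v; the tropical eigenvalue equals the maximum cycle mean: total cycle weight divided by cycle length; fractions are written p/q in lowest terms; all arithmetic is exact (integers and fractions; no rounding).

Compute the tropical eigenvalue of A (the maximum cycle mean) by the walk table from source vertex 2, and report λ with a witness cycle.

q=0: [-∞, -∞, 0]
q=1: [-∞, -7, -∞]
q=2: [-7, -26, -23]
q=3: [-10, -11, -42]
Optimal cycle mean attained by: cycle 0->1->0, total (-4) + 0, length 2.
Answer: λ = -2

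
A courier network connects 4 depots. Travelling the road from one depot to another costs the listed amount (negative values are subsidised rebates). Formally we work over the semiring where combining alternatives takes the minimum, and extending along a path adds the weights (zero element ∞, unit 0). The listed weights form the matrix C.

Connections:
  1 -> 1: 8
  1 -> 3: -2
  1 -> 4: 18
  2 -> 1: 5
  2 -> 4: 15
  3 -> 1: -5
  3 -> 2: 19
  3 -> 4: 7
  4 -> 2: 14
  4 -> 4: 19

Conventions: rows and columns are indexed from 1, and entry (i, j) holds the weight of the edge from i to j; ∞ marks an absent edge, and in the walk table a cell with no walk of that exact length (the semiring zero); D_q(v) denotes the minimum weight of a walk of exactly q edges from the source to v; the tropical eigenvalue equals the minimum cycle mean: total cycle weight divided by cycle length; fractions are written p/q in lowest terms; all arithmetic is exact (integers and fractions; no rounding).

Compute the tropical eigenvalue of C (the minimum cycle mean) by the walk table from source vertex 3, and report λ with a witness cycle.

q=0: [∞, ∞, 0, ∞]
q=1: [-5, 19, ∞, 7]
q=2: [3, 21, -7, 13]
q=3: [-12, 12, 1, 0]
q=4: [-4, 14, -14, 6]
Optimal cycle mean attained by: cycle 1->3->1, total (-2) + (-5), length 2.
Answer: λ = -7/2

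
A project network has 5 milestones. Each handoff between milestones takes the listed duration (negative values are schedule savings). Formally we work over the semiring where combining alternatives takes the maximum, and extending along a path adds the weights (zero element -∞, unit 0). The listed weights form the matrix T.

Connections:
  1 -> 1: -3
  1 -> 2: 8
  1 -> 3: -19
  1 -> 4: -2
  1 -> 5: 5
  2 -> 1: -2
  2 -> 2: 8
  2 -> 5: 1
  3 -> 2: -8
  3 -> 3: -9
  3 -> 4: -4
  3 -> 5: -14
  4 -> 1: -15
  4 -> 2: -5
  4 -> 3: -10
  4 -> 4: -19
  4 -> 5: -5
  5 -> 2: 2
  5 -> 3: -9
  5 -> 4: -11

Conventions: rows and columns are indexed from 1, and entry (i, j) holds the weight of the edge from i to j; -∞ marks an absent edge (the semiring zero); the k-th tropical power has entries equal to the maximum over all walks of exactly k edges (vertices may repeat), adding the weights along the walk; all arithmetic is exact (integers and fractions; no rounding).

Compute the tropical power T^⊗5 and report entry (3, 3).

T^⊗2:
  [6, 16, -4, -5, 9]
  [6, 16, -8, -4, 9]
  [-10, 0, -14, -13, -7]
  [-7, 3, -14, -14, -4]
  [0, 10, -18, -13, 3]
T^⊗3:
  [14, 24, 0, 4, 17]
  [14, 24, 0, 4, 17]
  [-2, 8, -16, -12, 1]
  [1, 11, -13, -9, 4]
  [8, 18, -6, -2, 11]
T^⊗4:
  [22, 32, 8, 12, 25]
  [22, 32, 8, 12, 25]
  [6, 16, -8, -4, 9]
  [9, 19, -5, -1, 12]
  [16, 26, 2, 6, 19]
T^⊗5:
  [30, 40, 16, 20, 33]
  [30, 40, 16, 20, 33]
  [14, 24, 0, 4, 17]
  [17, 27, 3, 7, 20]
  [24, 34, 10, 14, 27]
Key observation: the optimum is the walk 3->2->2->2->5->3, with weight (-8) + 8 + 8 + 1 + (-9) = 0.
Optimal value attained by: walk 3->2->2->2->5->3.
Answer: (T^⊗5)[3][3] = 0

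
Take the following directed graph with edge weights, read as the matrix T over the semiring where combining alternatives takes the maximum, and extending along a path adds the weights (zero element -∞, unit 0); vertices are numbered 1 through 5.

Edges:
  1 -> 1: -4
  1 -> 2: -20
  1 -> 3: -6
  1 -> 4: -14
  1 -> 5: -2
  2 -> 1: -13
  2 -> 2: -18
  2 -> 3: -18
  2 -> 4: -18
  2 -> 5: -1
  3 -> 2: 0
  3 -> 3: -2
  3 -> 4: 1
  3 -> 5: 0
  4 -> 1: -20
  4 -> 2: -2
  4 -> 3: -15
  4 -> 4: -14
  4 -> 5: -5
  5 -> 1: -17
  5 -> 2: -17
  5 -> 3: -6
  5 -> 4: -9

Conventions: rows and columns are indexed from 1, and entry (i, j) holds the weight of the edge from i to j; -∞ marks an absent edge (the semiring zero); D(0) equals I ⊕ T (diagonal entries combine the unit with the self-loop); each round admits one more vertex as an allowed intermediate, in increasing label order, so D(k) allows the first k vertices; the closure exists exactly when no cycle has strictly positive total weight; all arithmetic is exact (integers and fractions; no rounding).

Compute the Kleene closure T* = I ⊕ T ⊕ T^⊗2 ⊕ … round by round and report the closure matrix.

D(0):
  [0, -20, -6, -14, -2]
  [-13, 0, -18, -18, -1]
  [-∞, 0, 0, 1, 0]
  [-20, -2, -15, 0, -5]
  [-17, -17, -6, -9, 0]
D(1):
  [0, -20, -6, -14, -2]
  [-13, 0, -18, -18, -1]
  [-∞, 0, 0, 1, 0]
  [-20, -2, -15, 0, -5]
  [-17, -17, -6, -9, 0]
D(2):
  [0, -20, -6, -14, -2]
  [-13, 0, -18, -18, -1]
  [-13, 0, 0, 1, 0]
  [-15, -2, -15, 0, -3]
  [-17, -17, -6, -9, 0]
D(3):
  [0, -6, -6, -5, -2]
  [-13, 0, -18, -17, -1]
  [-13, 0, 0, 1, 0]
  [-15, -2, -15, 0, -3]
  [-17, -6, -6, -5, 0]
D(4):
  [0, -6, -6, -5, -2]
  [-13, 0, -18, -17, -1]
  [-13, 0, 0, 1, 0]
  [-15, -2, -15, 0, -3]
  [-17, -6, -6, -5, 0]
D(5):
  [0, -6, -6, -5, -2]
  [-13, 0, -7, -6, -1]
  [-13, 0, 0, 1, 0]
  [-15, -2, -9, 0, -3]
  [-17, -6, -6, -5, 0]
Answer: T* = [[0, -6, -6, -5, -2], [-13, 0, -7, -6, -1], [-13, 0, 0, 1, 0], [-15, -2, -9, 0, -3], [-17, -6, -6, -5, 0]]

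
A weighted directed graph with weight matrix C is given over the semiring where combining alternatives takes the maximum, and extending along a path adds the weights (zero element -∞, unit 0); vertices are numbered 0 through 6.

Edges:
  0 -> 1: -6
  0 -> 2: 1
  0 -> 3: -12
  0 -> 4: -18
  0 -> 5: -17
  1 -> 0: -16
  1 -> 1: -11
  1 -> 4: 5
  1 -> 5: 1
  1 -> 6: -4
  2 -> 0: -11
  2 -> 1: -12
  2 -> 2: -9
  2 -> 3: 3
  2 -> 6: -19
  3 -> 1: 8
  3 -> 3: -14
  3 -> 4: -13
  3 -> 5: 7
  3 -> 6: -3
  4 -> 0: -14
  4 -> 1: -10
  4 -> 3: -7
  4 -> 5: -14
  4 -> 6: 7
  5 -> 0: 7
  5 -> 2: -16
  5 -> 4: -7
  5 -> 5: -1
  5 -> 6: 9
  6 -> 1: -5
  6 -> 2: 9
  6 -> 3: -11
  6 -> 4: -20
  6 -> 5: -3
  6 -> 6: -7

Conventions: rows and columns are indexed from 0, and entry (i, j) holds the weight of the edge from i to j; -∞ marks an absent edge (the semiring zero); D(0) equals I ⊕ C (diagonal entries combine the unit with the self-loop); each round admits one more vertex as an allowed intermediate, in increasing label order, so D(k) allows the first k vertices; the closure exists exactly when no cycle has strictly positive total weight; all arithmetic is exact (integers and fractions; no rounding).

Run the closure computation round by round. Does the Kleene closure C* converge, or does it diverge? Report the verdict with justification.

D(0):
  [0, -6, 1, -12, -18, -17, -∞]
  [-16, 0, -∞, -∞, 5, 1, -4]
  [-11, -12, 0, 3, -∞, -∞, -19]
  [-∞, 8, -∞, 0, -13, 7, -3]
  [-14, -10, -∞, -7, 0, -14, 7]
  [7, -∞, -16, -∞, -7, 0, 9]
  [-∞, -5, 9, -11, -20, -3, 0]
D(1):
  [0, -6, 1, -12, -18, -17, -∞]
  [-16, 0, -15, -28, 5, 1, -4]
  [-11, -12, 0, 3, -29, -28, -19]
  [-∞, 8, -∞, 0, -13, 7, -3]
  [-14, -10, -13, -7, 0, -14, 7]
  [7, 1, 8, -5, -7, 0, 9]
  [-∞, -5, 9, -11, -20, -3, 0]
Detection: at round 2, diagonal entry (5, 5) turns strictly positive.
Key observation: the cycle 5->0->1->5 has total weight 7 + (-6) + 1, which is strictly positive.
Answer: DIVERGES — positive cycle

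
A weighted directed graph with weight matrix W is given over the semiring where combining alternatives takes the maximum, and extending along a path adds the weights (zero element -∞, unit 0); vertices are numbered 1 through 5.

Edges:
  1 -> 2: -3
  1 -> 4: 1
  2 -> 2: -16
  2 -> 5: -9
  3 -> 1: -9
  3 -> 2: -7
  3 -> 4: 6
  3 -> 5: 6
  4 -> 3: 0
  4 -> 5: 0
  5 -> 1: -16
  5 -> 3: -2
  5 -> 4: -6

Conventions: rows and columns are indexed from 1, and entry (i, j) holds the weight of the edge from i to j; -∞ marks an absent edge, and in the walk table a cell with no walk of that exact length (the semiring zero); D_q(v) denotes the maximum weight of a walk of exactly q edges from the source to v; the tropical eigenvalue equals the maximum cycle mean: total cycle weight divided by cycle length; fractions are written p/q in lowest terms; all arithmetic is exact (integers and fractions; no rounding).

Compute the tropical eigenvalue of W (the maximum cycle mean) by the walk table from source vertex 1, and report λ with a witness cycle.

q=0: [0, -∞, -∞, -∞, -∞]
q=1: [-∞, -3, -∞, 1, -∞]
q=2: [-∞, -19, 1, -∞, 1]
q=3: [-8, -6, -1, 7, 7]
q=4: [-9, -8, 7, 5, 7]
q=5: [-2, 0, 5, 13, 13]
Optimal cycle mean attained by: cycle 3->4->3, total 6 + 0, length 2.
Answer: λ = 3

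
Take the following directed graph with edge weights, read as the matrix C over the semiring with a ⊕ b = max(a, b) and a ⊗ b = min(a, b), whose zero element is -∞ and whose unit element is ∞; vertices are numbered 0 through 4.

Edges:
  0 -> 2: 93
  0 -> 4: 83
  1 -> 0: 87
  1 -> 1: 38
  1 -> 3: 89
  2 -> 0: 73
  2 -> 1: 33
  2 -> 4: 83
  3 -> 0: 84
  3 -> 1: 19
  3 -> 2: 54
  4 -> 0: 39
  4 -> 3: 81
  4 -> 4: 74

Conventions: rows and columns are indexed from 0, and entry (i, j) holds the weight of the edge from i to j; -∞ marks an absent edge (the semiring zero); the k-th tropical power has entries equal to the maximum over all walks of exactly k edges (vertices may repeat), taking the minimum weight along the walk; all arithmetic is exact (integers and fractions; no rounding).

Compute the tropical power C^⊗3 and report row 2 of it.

C^⊗2:
  [73, 33, -∞, 81, 83]
  [84, 38, 87, 38, 83]
  [39, 33, 73, 81, 74]
  [54, 33, 84, 19, 83]
  [81, 19, 54, 74, 74]
C^⊗3:
  [81, 33, 73, 81, 74]
  [73, 38, 84, 81, 83]
  [81, 33, 54, 74, 74]
  [73, 33, 54, 81, 83]
  [74, 33, 81, 74, 81]
Answer: row 2 of C^⊗3 = [81, 33, 54, 74, 74]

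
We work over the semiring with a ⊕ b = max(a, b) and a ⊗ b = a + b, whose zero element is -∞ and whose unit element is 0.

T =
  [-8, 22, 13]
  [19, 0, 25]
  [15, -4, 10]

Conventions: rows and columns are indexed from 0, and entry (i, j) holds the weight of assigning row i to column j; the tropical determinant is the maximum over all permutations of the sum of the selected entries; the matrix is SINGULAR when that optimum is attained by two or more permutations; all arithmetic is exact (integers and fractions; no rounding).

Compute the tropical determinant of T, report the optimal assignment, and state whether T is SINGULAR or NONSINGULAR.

σ = (0, 1, 2): (-8) + 0 + 10 = 2
σ = (0, 2, 1): (-8) + 25 + (-4) = 13
σ = (1, 0, 2): 22 + 19 + 10 = 51
σ = (1, 2, 0): 22 + 25 + 15 = 62
σ = (2, 0, 1): 13 + 19 + (-4) = 28
σ = (2, 1, 0): 13 + 0 + 15 = 28
Optimal value attained by: σ = (1, 2, 0).
Answer: det⊕(T) = 62; verdict: NONSINGULAR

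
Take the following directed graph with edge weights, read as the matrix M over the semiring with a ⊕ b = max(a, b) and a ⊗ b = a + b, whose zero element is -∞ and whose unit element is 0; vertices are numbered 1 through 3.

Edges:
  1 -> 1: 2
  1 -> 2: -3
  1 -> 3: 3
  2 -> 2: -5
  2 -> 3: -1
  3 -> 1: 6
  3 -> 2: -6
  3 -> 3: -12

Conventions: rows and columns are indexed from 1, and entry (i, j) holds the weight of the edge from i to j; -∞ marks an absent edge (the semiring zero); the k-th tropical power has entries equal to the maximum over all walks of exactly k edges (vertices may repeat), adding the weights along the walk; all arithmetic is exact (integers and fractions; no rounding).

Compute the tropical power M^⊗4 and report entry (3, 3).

M^⊗2:
  [9, -1, 5]
  [5, -7, -6]
  [8, 3, 9]
M^⊗3:
  [11, 6, 12]
  [7, 2, 8]
  [15, 5, 11]
M^⊗4:
  [18, 8, 14]
  [14, 4, 10]
  [17, 12, 18]
Key observation: the optimum is the walk 3->1->3->1->3, with weight 6 + 3 + 6 + 3 = 18.
Optimal value attained by: walk 3->1->3->1->3.
Answer: (M^⊗4)[3][3] = 18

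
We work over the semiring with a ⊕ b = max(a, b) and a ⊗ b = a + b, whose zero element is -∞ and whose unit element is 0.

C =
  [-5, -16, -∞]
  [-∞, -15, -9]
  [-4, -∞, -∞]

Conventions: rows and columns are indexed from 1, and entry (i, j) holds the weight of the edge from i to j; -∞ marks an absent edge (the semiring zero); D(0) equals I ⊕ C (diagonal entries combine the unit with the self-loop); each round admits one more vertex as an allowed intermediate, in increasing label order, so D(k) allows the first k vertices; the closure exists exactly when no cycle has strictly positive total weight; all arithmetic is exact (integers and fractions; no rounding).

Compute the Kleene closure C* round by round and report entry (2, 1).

D(0):
  [0, -16, -∞]
  [-∞, 0, -9]
  [-4, -∞, 0]
D(1):
  [0, -16, -∞]
  [-∞, 0, -9]
  [-4, -20, 0]
D(2):
  [0, -16, -25]
  [-∞, 0, -9]
  [-4, -20, 0]
D(3):
  [0, -16, -25]
  [-13, 0, -9]
  [-4, -20, 0]
Answer: C*[2][1] = -13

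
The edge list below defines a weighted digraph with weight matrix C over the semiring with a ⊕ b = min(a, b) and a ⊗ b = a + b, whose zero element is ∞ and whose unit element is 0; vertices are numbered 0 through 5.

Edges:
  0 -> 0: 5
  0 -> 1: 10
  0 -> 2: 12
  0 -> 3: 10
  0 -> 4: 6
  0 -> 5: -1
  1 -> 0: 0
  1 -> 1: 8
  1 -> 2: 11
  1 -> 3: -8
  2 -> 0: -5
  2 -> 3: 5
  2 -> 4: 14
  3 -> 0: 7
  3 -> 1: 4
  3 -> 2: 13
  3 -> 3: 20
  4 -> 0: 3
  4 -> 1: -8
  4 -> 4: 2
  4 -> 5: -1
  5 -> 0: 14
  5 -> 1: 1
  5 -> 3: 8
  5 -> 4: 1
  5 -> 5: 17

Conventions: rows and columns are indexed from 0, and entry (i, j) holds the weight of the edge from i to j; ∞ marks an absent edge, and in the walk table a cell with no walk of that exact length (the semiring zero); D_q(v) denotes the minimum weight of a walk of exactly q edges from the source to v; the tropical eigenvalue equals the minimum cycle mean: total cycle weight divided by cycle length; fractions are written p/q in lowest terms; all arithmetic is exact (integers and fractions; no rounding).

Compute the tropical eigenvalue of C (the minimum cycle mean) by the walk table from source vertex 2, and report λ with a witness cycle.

q=0: [∞, ∞, 0, ∞, ∞, ∞]
q=1: [-5, ∞, ∞, 5, 14, ∞]
q=2: [0, 5, 7, 5, 1, -6]
q=3: [2, -7, 12, -3, -5, -1]
q=4: [-7, -13, 4, -15, -3, -6]
q=5: [-13, -11, -2, -21, -5, -8]
q=6: [-14, -17, -8, -19, -7, -14]
Optimal cycle mean attained by: cycle 0->5->4->1->0, total (-1) + 1 + (-8) + 0, length 4.
Answer: λ = -2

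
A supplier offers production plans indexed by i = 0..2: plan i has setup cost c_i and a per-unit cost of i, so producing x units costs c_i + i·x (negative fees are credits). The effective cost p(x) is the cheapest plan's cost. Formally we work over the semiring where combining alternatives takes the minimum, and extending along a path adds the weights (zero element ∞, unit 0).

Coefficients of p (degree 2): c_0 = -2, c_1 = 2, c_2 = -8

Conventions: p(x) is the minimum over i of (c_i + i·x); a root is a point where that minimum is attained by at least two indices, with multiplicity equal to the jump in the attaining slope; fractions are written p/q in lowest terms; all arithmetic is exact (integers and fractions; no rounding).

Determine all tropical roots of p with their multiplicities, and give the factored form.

hull edge (i=0, c=-2) to (i=2, c=-8): slope -3, span 2
Factored form: p(x) = -8 ⊗ (x ⊕ 3) ⊗ (x ⊕ 3)
Answer: roots = 3 (mult 2)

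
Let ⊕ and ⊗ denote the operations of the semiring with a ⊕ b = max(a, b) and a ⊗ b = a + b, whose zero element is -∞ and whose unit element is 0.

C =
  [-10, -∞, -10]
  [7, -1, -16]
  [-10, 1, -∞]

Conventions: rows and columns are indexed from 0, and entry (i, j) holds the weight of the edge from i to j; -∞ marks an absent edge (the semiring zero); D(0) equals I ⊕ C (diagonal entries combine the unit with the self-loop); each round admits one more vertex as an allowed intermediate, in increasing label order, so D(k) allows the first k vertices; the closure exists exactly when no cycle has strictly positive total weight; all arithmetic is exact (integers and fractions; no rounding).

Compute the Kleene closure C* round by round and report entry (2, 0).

D(0):
  [0, -∞, -10]
  [7, 0, -16]
  [-10, 1, 0]
D(1):
  [0, -∞, -10]
  [7, 0, -3]
  [-10, 1, 0]
D(2):
  [0, -∞, -10]
  [7, 0, -3]
  [8, 1, 0]
D(3):
  [0, -9, -10]
  [7, 0, -3]
  [8, 1, 0]
Answer: C*[2][0] = 8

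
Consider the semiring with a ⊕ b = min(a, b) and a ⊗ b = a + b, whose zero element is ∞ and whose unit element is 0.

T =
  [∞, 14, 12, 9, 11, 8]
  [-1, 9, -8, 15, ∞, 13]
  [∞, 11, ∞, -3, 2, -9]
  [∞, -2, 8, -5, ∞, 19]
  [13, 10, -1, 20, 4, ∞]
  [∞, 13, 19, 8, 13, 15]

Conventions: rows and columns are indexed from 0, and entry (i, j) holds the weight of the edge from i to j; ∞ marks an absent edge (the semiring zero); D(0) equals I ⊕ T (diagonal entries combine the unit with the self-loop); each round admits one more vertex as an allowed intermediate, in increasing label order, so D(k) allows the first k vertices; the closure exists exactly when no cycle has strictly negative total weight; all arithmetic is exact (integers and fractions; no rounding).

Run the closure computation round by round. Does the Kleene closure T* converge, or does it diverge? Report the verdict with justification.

Detection: at round 0, diagonal entry (3, 3) turns strictly negative.
Key observation: the cycle 3->3 has total weight (-5), which is strictly negative.
Answer: DIVERGES — negative cycle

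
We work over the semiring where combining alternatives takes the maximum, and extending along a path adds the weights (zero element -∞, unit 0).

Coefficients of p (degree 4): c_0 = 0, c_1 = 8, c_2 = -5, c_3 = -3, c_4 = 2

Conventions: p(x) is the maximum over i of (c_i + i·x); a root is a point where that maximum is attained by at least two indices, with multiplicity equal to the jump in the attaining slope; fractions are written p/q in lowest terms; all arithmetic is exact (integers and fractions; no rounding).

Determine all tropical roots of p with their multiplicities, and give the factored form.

hull edge (i=0, c=0) to (i=1, c=8): slope 8, span 1
hull edge (i=1, c=8) to (i=4, c=2): slope -2, span 3
Factored form: p(x) = 2 ⊗ (x ⊕ (-8)) ⊗ (x ⊕ 2) ⊗ (x ⊕ 2) ⊗ (x ⊕ 2)
Answer: roots = -8 (mult 1), 2 (mult 3)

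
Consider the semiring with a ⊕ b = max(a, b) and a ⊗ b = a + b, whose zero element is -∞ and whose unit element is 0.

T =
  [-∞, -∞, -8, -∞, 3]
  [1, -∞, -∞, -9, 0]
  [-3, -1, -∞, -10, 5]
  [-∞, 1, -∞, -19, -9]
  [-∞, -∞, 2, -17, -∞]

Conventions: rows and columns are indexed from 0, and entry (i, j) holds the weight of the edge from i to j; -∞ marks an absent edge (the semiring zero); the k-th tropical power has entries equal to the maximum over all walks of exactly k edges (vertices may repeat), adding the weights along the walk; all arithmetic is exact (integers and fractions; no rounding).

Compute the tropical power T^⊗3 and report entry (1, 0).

T^⊗2:
  [-11, -9, 5, -14, -3]
  [-∞, -8, 2, -17, 4]
  [0, -9, 7, -10, 0]
  [2, -18, -7, -8, 1]
  [-1, 1, -∞, -8, 7]
T^⊗3:
  [2, 4, -1, -5, 10]
  [-1, 1, 6, -8, 7]
  [4, 6, 2, -3, 12]
  [-10, -7, 3, -16, 5]
  [2, -7, 9, -8, 2]
Key observation: the optimum is the walk 1->4->2->0, with weight 0 + 2 + (-3) = -1.
Optimal value attained by: walk 1->4->2->0.
Answer: (T^⊗3)[1][0] = -1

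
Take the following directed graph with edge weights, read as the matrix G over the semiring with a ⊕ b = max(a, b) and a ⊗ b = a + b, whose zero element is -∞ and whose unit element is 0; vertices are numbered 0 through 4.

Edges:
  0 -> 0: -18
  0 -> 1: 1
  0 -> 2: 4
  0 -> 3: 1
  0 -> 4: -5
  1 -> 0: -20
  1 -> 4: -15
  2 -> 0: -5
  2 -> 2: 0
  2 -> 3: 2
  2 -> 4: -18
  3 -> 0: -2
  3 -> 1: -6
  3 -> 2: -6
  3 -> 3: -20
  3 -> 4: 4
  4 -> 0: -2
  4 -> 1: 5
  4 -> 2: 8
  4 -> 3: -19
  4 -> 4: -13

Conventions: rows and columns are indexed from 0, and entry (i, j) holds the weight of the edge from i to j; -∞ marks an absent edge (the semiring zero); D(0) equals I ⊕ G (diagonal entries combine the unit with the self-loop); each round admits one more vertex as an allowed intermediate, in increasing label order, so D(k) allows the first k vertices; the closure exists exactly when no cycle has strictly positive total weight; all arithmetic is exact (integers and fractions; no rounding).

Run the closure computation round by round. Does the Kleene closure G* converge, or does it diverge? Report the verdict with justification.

D(0):
  [0, 1, 4, 1, -5]
  [-20, 0, -∞, -∞, -15]
  [-5, -∞, 0, 2, -18]
  [-2, -6, -6, 0, 4]
  [-2, 5, 8, -19, 0]
D(1):
  [0, 1, 4, 1, -5]
  [-20, 0, -16, -19, -15]
  [-5, -4, 0, 2, -10]
  [-2, -1, 2, 0, 4]
  [-2, 5, 8, -1, 0]
D(2):
  [0, 1, 4, 1, -5]
  [-20, 0, -16, -19, -15]
  [-5, -4, 0, 2, -10]
  [-2, -1, 2, 0, 4]
  [-2, 5, 8, -1, 0]
Detection: at round 3, diagonal entry (3, 3) turns strictly positive.
Key observation: the cycle 3->0->2->3 has total weight (-2) + 4 + 2, which is strictly positive.
Answer: DIVERGES — positive cycle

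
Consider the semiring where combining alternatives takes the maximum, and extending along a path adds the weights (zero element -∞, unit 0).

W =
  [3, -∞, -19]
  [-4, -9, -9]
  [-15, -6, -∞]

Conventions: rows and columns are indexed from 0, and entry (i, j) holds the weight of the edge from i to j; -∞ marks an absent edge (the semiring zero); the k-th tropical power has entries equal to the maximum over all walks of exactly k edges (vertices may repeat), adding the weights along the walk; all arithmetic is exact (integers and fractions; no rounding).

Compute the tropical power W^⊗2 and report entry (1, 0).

W^⊗2:
  [6, -25, -16]
  [-1, -15, -18]
  [-10, -15, -15]
Key observation: the optimum is the walk 1->0->0, with weight (-4) + 3 = -1.
Optimal value attained by: walk 1->0->0.
Answer: (W^⊗2)[1][0] = -1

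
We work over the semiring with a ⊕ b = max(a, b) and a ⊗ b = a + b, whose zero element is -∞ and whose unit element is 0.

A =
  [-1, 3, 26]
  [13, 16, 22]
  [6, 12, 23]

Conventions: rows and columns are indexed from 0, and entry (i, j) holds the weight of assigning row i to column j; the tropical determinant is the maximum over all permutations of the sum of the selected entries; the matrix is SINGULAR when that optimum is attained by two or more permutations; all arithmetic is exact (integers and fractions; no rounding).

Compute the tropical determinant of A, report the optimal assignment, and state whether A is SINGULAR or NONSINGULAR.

σ = (0, 1, 2): (-1) + 16 + 23 = 38
σ = (0, 2, 1): (-1) + 22 + 12 = 33
σ = (1, 0, 2): 3 + 13 + 23 = 39
σ = (1, 2, 0): 3 + 22 + 6 = 31
σ = (2, 0, 1): 26 + 13 + 12 = 51
σ = (2, 1, 0): 26 + 16 + 6 = 48
Optimal value attained by: σ = (2, 0, 1).
Answer: det⊕(A) = 51; verdict: NONSINGULAR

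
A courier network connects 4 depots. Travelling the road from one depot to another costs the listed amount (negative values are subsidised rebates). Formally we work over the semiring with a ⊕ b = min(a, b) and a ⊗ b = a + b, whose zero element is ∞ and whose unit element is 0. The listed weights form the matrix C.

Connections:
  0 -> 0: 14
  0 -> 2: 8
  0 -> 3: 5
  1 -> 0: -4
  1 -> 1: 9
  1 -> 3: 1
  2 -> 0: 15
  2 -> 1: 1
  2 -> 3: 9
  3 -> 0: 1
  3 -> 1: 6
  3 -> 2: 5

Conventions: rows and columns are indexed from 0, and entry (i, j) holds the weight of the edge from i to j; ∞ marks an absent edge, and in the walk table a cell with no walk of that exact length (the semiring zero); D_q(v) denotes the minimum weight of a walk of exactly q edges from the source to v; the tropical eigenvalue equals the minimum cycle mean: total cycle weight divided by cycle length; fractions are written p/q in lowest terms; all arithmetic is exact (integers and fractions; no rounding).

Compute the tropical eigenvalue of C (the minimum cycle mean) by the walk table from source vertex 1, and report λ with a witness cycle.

q=0: [∞, 0, ∞, ∞]
q=1: [-4, 9, ∞, 1]
q=2: [2, 7, 4, 1]
q=3: [2, 5, 6, 7]
q=4: [1, 7, 10, 6]
Optimal cycle mean attained by: cycle 0->2->1->0, total 8 + 1 + (-4), length 3.
Answer: λ = 5/3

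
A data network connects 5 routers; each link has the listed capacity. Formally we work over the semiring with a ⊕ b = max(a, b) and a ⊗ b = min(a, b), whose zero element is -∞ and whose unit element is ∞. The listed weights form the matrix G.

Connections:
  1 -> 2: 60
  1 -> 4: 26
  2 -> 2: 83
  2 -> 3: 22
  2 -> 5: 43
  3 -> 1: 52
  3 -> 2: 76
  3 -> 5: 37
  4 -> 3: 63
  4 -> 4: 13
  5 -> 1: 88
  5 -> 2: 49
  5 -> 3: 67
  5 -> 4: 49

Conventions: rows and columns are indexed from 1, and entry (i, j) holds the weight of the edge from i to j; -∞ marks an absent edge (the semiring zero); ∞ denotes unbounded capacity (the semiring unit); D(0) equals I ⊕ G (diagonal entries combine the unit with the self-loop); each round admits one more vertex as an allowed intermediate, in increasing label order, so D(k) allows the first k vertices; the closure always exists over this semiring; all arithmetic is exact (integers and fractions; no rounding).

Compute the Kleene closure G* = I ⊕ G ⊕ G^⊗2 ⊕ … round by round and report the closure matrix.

D(0):
  [∞, 60, -∞, 26, -∞]
  [-∞, ∞, 22, -∞, 43]
  [52, 76, ∞, -∞, 37]
  [-∞, -∞, 63, ∞, -∞]
  [88, 49, 67, 49, ∞]
D(1):
  [∞, 60, -∞, 26, -∞]
  [-∞, ∞, 22, -∞, 43]
  [52, 76, ∞, 26, 37]
  [-∞, -∞, 63, ∞, -∞]
  [88, 60, 67, 49, ∞]
D(2):
  [∞, 60, 22, 26, 43]
  [-∞, ∞, 22, -∞, 43]
  [52, 76, ∞, 26, 43]
  [-∞, -∞, 63, ∞, -∞]
  [88, 60, 67, 49, ∞]
D(3):
  [∞, 60, 22, 26, 43]
  [22, ∞, 22, 22, 43]
  [52, 76, ∞, 26, 43]
  [52, 63, 63, ∞, 43]
  [88, 67, 67, 49, ∞]
D(4):
  [∞, 60, 26, 26, 43]
  [22, ∞, 22, 22, 43]
  [52, 76, ∞, 26, 43]
  [52, 63, 63, ∞, 43]
  [88, 67, 67, 49, ∞]
D(5):
  [∞, 60, 43, 43, 43]
  [43, ∞, 43, 43, 43]
  [52, 76, ∞, 43, 43]
  [52, 63, 63, ∞, 43]
  [88, 67, 67, 49, ∞]
Answer: G* = [[∞, 60, 43, 43, 43], [43, ∞, 43, 43, 43], [52, 76, ∞, 43, 43], [52, 63, 63, ∞, 43], [88, 67, 67, 49, ∞]]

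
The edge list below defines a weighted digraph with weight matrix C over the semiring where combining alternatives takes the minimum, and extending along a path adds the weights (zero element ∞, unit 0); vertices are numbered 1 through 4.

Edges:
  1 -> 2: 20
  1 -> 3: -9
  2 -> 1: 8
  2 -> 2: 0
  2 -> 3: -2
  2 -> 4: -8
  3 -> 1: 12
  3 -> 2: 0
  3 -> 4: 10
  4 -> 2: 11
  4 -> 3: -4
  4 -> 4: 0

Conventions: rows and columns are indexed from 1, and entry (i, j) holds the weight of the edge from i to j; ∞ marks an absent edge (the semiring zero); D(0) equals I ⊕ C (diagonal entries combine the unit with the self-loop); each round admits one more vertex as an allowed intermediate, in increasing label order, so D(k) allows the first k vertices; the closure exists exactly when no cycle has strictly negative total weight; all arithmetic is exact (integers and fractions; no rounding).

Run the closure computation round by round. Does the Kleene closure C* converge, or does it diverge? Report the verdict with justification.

D(0):
  [0, 20, -9, ∞]
  [8, 0, -2, -8]
  [12, 0, 0, 10]
  [∞, 11, -4, 0]
D(1):
  [0, 20, -9, ∞]
  [8, 0, -2, -8]
  [12, 0, 0, 10]
  [∞, 11, -4, 0]
Detection: at round 2, diagonal entry (3, 3) turns strictly negative.
Key observation: the cycle 3->2->1->3 has total weight 0 + 8 + (-9), which is strictly negative.
Answer: DIVERGES — negative cycle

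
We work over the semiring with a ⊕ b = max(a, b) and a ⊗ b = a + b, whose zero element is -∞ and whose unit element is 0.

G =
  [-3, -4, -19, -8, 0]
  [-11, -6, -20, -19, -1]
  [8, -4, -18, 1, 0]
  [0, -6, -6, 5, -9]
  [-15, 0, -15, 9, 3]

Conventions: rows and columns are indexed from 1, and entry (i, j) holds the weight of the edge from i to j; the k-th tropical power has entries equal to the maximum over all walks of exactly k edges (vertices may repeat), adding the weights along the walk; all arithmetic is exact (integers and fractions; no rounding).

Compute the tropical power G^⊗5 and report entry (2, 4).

G^⊗2:
  [-6, 0, -14, 9, 3]
  [-12, -1, -16, 8, 2]
  [5, 4, -5, 9, 8]
  [5, -1, -1, 10, 0]
  [9, 3, 3, 14, 6]
G^⊗3:
  [9, 3, 3, 14, 6]
  [8, 2, 2, 13, 5]
  [9, 8, 3, 17, 11]
  [10, 4, 4, 15, 5]
  [14, 8, 8, 19, 9]
G^⊗4:
  [14, 8, 8, 19, 9]
  [13, 7, 7, 18, 8]
  [17, 11, 11, 22, 14]
  [15, 9, 9, 20, 10]
  [19, 13, 13, 24, 14]
G^⊗5:
  [19, 13, 13, 24, 14]
  [18, 12, 12, 23, 13]
  [22, 16, 16, 27, 17]
  [20, 14, 14, 25, 15]
  [24, 18, 18, 29, 19]
Key observation: the optimum is the walk 2->5->4->4->4->4, with weight (-1) + 9 + 5 + 5 + 5 = 23.
Optimal value attained by: walk 2->5->4->4->4->4.
Answer: (G^⊗5)[2][4] = 23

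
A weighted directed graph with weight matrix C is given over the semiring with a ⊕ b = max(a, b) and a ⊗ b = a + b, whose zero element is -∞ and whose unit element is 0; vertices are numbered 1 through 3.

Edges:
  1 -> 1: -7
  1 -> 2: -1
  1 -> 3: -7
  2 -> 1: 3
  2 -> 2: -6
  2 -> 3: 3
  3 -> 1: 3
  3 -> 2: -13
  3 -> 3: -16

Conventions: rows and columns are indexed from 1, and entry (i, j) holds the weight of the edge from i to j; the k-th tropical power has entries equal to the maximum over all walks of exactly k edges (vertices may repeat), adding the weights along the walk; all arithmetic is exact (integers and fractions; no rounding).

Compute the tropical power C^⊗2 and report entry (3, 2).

C^⊗2:
  [2, -7, 2]
  [6, 2, -3]
  [-4, 2, -4]
Key observation: the optimum is the walk 3->1->2, with weight 3 + (-1) = 2.
Optimal value attained by: walk 3->1->2.
Answer: (C^⊗2)[3][2] = 2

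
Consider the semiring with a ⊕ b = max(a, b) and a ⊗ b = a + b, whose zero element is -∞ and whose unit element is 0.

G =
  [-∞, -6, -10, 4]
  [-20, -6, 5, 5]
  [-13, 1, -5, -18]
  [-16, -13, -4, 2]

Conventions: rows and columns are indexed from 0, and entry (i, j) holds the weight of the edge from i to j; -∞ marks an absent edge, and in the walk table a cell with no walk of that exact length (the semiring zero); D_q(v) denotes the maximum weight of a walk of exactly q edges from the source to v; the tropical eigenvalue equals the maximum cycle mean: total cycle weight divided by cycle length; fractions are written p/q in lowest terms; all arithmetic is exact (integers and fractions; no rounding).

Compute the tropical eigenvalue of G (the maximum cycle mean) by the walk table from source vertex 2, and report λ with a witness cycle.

q=0: [-∞, -∞, 0, -∞]
q=1: [-13, 1, -5, -18]
q=2: [-18, -4, 6, 6]
q=3: [-7, 7, 2, 8]
q=4: [-8, 3, 12, 12]
Optimal cycle mean attained by: cycle 1->2->1, total 5 + 1, length 2.
Answer: λ = 3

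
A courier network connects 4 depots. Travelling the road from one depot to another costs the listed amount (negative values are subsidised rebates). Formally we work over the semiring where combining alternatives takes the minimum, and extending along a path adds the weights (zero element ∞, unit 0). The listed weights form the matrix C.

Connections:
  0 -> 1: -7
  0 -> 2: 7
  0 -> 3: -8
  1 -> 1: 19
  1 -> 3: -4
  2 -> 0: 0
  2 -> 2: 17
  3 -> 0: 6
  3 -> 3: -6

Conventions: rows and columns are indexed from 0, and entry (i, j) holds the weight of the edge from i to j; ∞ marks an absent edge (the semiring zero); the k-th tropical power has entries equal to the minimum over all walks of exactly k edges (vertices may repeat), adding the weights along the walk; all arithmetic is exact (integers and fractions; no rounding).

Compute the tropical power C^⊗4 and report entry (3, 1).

C^⊗2:
  [-2, 12, 24, -14]
  [2, 38, ∞, -10]
  [17, -7, 7, -8]
  [0, -1, 13, -12]
C^⊗3:
  [-8, -9, 5, -20]
  [-4, -5, 9, -16]
  [-2, 10, 24, -14]
  [-6, -7, 7, -18]
C^⊗4:
  [-14, -15, -1, -26]
  [-10, -11, 3, -22]
  [-8, -9, 5, -20]
  [-12, -13, 1, -24]
Key observation: the optimum is the walk 3->3->3->0->1, with weight (-6) + (-6) + 6 + (-7) = -13.
Optimal value attained by: walk 3->3->3->0->1.
Answer: (C^⊗4)[3][1] = -13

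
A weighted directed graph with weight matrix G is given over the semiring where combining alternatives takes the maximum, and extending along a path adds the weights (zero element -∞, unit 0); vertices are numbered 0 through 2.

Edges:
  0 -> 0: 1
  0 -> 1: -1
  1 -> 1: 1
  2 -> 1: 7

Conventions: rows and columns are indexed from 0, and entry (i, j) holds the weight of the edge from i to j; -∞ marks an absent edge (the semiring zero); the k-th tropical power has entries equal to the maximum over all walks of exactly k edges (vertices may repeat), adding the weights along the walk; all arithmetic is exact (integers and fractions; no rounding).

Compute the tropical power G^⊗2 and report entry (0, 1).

G^⊗2:
  [2, 0, -∞]
  [-∞, 2, -∞]
  [-∞, 8, -∞]
Key observation: the optimum is the walk 0->0->1, with weight 1 + (-1) = 0.
Optimal value attained by: walk 0->0->1.
Answer: (G^⊗2)[0][1] = 0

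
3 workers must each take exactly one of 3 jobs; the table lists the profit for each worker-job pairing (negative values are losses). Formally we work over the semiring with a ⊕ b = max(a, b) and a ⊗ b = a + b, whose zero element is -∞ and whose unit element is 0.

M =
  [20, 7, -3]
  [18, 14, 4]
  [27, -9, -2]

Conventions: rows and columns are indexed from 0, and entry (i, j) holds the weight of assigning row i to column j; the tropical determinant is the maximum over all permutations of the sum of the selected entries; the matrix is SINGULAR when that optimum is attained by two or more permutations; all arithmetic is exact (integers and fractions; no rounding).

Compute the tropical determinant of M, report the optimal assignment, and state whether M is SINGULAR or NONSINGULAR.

σ = (0, 1, 2): 20 + 14 + (-2) = 32
σ = (0, 2, 1): 20 + 4 + (-9) = 15
σ = (1, 0, 2): 7 + 18 + (-2) = 23
σ = (1, 2, 0): 7 + 4 + 27 = 38
σ = (2, 0, 1): (-3) + 18 + (-9) = 6
σ = (2, 1, 0): (-3) + 14 + 27 = 38
Optimal value attained by: σ = (1, 2, 0).
Answer: det⊕(M) = 38; verdict: SINGULAR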